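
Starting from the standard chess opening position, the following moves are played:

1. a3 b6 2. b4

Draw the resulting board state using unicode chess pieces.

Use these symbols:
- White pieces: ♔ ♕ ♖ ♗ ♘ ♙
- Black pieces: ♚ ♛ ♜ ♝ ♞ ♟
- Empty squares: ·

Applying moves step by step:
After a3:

♜ ♞ ♝ ♛ ♚ ♝ ♞ ♜
♟ ♟ ♟ ♟ ♟ ♟ ♟ ♟
· · · · · · · ·
· · · · · · · ·
· · · · · · · ·
♙ · · · · · · ·
· ♙ ♙ ♙ ♙ ♙ ♙ ♙
♖ ♘ ♗ ♕ ♔ ♗ ♘ ♖


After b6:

♜ ♞ ♝ ♛ ♚ ♝ ♞ ♜
♟ · ♟ ♟ ♟ ♟ ♟ ♟
· ♟ · · · · · ·
· · · · · · · ·
· · · · · · · ·
♙ · · · · · · ·
· ♙ ♙ ♙ ♙ ♙ ♙ ♙
♖ ♘ ♗ ♕ ♔ ♗ ♘ ♖


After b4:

♜ ♞ ♝ ♛ ♚ ♝ ♞ ♜
♟ · ♟ ♟ ♟ ♟ ♟ ♟
· ♟ · · · · · ·
· · · · · · · ·
· ♙ · · · · · ·
♙ · · · · · · ·
· · ♙ ♙ ♙ ♙ ♙ ♙
♖ ♘ ♗ ♕ ♔ ♗ ♘ ♖



  a b c d e f g h
  ─────────────────
8│♜ ♞ ♝ ♛ ♚ ♝ ♞ ♜│8
7│♟ · ♟ ♟ ♟ ♟ ♟ ♟│7
6│· ♟ · · · · · ·│6
5│· · · · · · · ·│5
4│· ♙ · · · · · ·│4
3│♙ · · · · · · ·│3
2│· · ♙ ♙ ♙ ♙ ♙ ♙│2
1│♖ ♘ ♗ ♕ ♔ ♗ ♘ ♖│1
  ─────────────────
  a b c d e f g h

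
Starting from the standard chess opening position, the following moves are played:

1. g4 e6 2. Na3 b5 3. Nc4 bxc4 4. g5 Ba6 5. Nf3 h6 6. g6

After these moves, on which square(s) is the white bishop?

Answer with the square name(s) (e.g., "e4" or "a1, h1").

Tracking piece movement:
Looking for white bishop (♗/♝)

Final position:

  a b c d e f g h
  ─────────────────
8│♜ ♞ · ♛ ♚ ♝ ♞ ♜│8
7│♟ · ♟ ♟ · ♟ ♟ ·│7
6│♝ · · · ♟ · ♙ ♟│6
5│· · · · · · · ·│5
4│· · ♟ · · · · ·│4
3│· · · · · ♘ · ·│3
2│♙ ♙ ♙ ♙ ♙ ♙ · ♙│2
1│♖ · ♗ ♕ ♔ ♗ · ♖│1
  ─────────────────
  a b c d e f g h


c1, f1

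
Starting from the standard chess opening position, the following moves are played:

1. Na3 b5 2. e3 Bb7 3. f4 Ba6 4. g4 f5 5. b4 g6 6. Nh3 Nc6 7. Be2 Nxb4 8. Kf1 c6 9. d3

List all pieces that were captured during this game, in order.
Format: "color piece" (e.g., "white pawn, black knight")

Tracking captures:
  Nxb4: captured white pawn

white pawn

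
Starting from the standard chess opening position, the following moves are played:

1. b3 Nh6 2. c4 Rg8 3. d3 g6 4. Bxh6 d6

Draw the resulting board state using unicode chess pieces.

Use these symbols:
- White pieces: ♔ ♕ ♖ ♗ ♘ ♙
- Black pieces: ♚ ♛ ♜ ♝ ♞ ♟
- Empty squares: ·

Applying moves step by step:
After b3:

♜ ♞ ♝ ♛ ♚ ♝ ♞ ♜
♟ ♟ ♟ ♟ ♟ ♟ ♟ ♟
· · · · · · · ·
· · · · · · · ·
· · · · · · · ·
· ♙ · · · · · ·
♙ · ♙ ♙ ♙ ♙ ♙ ♙
♖ ♘ ♗ ♕ ♔ ♗ ♘ ♖


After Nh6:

♜ ♞ ♝ ♛ ♚ ♝ · ♜
♟ ♟ ♟ ♟ ♟ ♟ ♟ ♟
· · · · · · · ♞
· · · · · · · ·
· · · · · · · ·
· ♙ · · · · · ·
♙ · ♙ ♙ ♙ ♙ ♙ ♙
♖ ♘ ♗ ♕ ♔ ♗ ♘ ♖


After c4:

♜ ♞ ♝ ♛ ♚ ♝ · ♜
♟ ♟ ♟ ♟ ♟ ♟ ♟ ♟
· · · · · · · ♞
· · · · · · · ·
· · ♙ · · · · ·
· ♙ · · · · · ·
♙ · · ♙ ♙ ♙ ♙ ♙
♖ ♘ ♗ ♕ ♔ ♗ ♘ ♖


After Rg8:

♜ ♞ ♝ ♛ ♚ ♝ ♜ ·
♟ ♟ ♟ ♟ ♟ ♟ ♟ ♟
· · · · · · · ♞
· · · · · · · ·
· · ♙ · · · · ·
· ♙ · · · · · ·
♙ · · ♙ ♙ ♙ ♙ ♙
♖ ♘ ♗ ♕ ♔ ♗ ♘ ♖


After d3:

♜ ♞ ♝ ♛ ♚ ♝ ♜ ·
♟ ♟ ♟ ♟ ♟ ♟ ♟ ♟
· · · · · · · ♞
· · · · · · · ·
· · ♙ · · · · ·
· ♙ · ♙ · · · ·
♙ · · · ♙ ♙ ♙ ♙
♖ ♘ ♗ ♕ ♔ ♗ ♘ ♖


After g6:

♜ ♞ ♝ ♛ ♚ ♝ ♜ ·
♟ ♟ ♟ ♟ ♟ ♟ · ♟
· · · · · · ♟ ♞
· · · · · · · ·
· · ♙ · · · · ·
· ♙ · ♙ · · · ·
♙ · · · ♙ ♙ ♙ ♙
♖ ♘ ♗ ♕ ♔ ♗ ♘ ♖


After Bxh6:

♜ ♞ ♝ ♛ ♚ ♝ ♜ ·
♟ ♟ ♟ ♟ ♟ ♟ · ♟
· · · · · · ♟ ♗
· · · · · · · ·
· · ♙ · · · · ·
· ♙ · ♙ · · · ·
♙ · · · ♙ ♙ ♙ ♙
♖ ♘ · ♕ ♔ ♗ ♘ ♖


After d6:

♜ ♞ ♝ ♛ ♚ ♝ ♜ ·
♟ ♟ ♟ · ♟ ♟ · ♟
· · · ♟ · · ♟ ♗
· · · · · · · ·
· · ♙ · · · · ·
· ♙ · ♙ · · · ·
♙ · · · ♙ ♙ ♙ ♙
♖ ♘ · ♕ ♔ ♗ ♘ ♖



  a b c d e f g h
  ─────────────────
8│♜ ♞ ♝ ♛ ♚ ♝ ♜ ·│8
7│♟ ♟ ♟ · ♟ ♟ · ♟│7
6│· · · ♟ · · ♟ ♗│6
5│· · · · · · · ·│5
4│· · ♙ · · · · ·│4
3│· ♙ · ♙ · · · ·│3
2│♙ · · · ♙ ♙ ♙ ♙│2
1│♖ ♘ · ♕ ♔ ♗ ♘ ♖│1
  ─────────────────
  a b c d e f g h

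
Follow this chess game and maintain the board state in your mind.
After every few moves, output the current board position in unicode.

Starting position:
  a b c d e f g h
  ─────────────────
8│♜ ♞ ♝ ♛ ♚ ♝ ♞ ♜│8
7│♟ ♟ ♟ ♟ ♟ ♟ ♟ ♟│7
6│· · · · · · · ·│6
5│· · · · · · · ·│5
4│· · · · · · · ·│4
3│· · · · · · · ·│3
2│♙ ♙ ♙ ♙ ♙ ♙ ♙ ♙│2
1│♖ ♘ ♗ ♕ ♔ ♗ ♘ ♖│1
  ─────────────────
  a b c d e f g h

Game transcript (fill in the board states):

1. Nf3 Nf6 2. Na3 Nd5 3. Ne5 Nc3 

  a b c d e f g h
  ─────────────────
8│♜ ♞ ♝ ♛ ♚ ♝ · ♜│8
7│♟ ♟ ♟ ♟ ♟ ♟ ♟ ♟│7
6│· · · · · · · ·│6
5│· · · · ♘ · · ·│5
4│· · · · · · · ·│4
3│♘ · ♞ · · · · ·│3
2│♙ ♙ ♙ ♙ ♙ ♙ ♙ ♙│2
1│♖ · ♗ ♕ ♔ ♗ · ♖│1
  ─────────────────
  a b c d e f g h

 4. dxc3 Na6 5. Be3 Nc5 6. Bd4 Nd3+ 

  a b c d e f g h
  ─────────────────
8│♜ · ♝ ♛ ♚ ♝ · ♜│8
7│♟ ♟ ♟ ♟ ♟ ♟ ♟ ♟│7
6│· · · · · · · ·│6
5│· · · · ♘ · · ·│5
4│· · · ♗ · · · ·│4
3│♘ · ♙ ♞ · · · ·│3
2│♙ ♙ ♙ · ♙ ♙ ♙ ♙│2
1│♖ · · ♕ ♔ ♗ · ♖│1
  ─────────────────
  a b c d e f g h

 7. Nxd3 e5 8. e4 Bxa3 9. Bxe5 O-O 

  a b c d e f g h
  ─────────────────
8│♜ · ♝ ♛ · ♜ ♚ ·│8
7│♟ ♟ ♟ ♟ · ♟ ♟ ♟│7
6│· · · · · · · ·│6
5│· · · · ♗ · · ·│5
4│· · · · ♙ · · ·│4
3│♝ · ♙ ♘ · · · ·│3
2│♙ ♙ ♙ · · ♙ ♙ ♙│2
1│♖ · · ♕ ♔ ♗ · ♖│1
  ─────────────────
  a b c d e f g h

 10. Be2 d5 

  a b c d e f g h
  ─────────────────
8│♜ · ♝ ♛ · ♜ ♚ ·│8
7│♟ ♟ ♟ · · ♟ ♟ ♟│7
6│· · · · · · · ·│6
5│· · · ♟ ♗ · · ·│5
4│· · · · ♙ · · ·│4
3│♝ · ♙ ♘ · · · ·│3
2│♙ ♙ ♙ · ♗ ♙ ♙ ♙│2
1│♖ · · ♕ ♔ · · ♖│1
  ─────────────────
  a b c d e f g h


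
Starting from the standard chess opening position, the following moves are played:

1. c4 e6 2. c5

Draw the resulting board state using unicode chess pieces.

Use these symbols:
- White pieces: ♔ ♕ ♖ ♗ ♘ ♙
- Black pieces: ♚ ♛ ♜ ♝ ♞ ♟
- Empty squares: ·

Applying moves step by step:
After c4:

♜ ♞ ♝ ♛ ♚ ♝ ♞ ♜
♟ ♟ ♟ ♟ ♟ ♟ ♟ ♟
· · · · · · · ·
· · · · · · · ·
· · ♙ · · · · ·
· · · · · · · ·
♙ ♙ · ♙ ♙ ♙ ♙ ♙
♖ ♘ ♗ ♕ ♔ ♗ ♘ ♖


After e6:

♜ ♞ ♝ ♛ ♚ ♝ ♞ ♜
♟ ♟ ♟ ♟ · ♟ ♟ ♟
· · · · ♟ · · ·
· · · · · · · ·
· · ♙ · · · · ·
· · · · · · · ·
♙ ♙ · ♙ ♙ ♙ ♙ ♙
♖ ♘ ♗ ♕ ♔ ♗ ♘ ♖


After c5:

♜ ♞ ♝ ♛ ♚ ♝ ♞ ♜
♟ ♟ ♟ ♟ · ♟ ♟ ♟
· · · · ♟ · · ·
· · ♙ · · · · ·
· · · · · · · ·
· · · · · · · ·
♙ ♙ · ♙ ♙ ♙ ♙ ♙
♖ ♘ ♗ ♕ ♔ ♗ ♘ ♖



  a b c d e f g h
  ─────────────────
8│♜ ♞ ♝ ♛ ♚ ♝ ♞ ♜│8
7│♟ ♟ ♟ ♟ · ♟ ♟ ♟│7
6│· · · · ♟ · · ·│6
5│· · ♙ · · · · ·│5
4│· · · · · · · ·│4
3│· · · · · · · ·│3
2│♙ ♙ · ♙ ♙ ♙ ♙ ♙│2
1│♖ ♘ ♗ ♕ ♔ ♗ ♘ ♖│1
  ─────────────────
  a b c d e f g h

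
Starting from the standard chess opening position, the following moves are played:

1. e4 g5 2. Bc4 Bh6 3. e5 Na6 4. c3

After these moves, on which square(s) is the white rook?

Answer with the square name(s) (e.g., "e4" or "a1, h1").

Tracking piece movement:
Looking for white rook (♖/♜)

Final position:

  a b c d e f g h
  ─────────────────
8│♜ · ♝ ♛ ♚ · ♞ ♜│8
7│♟ ♟ ♟ ♟ ♟ ♟ · ♟│7
6│♞ · · · · · · ♝│6
5│· · · · ♙ · ♟ ·│5
4│· · ♗ · · · · ·│4
3│· · ♙ · · · · ·│3
2│♙ ♙ · ♙ · ♙ ♙ ♙│2
1│♖ ♘ ♗ ♕ ♔ · ♘ ♖│1
  ─────────────────
  a b c d e f g h


a1, h1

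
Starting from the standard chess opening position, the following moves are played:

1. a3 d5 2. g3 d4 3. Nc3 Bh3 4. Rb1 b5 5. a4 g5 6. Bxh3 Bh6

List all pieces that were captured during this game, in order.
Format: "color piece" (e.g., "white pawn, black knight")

Tracking captures:
  Bxh3: captured black bishop

black bishop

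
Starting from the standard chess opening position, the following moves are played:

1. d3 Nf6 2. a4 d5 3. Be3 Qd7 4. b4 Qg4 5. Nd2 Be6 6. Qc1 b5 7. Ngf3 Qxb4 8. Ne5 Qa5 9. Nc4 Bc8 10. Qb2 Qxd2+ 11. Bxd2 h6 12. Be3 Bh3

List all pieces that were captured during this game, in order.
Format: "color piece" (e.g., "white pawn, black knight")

Tracking captures:
  Qxb4: captured white pawn
  Qxd2+: captured white knight
  Bxd2: captured black queen

white pawn, white knight, black queen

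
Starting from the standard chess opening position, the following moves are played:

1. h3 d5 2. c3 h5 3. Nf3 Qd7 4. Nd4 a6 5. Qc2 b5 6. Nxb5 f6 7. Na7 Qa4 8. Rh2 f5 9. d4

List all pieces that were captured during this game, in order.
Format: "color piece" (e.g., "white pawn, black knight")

Tracking captures:
  Nxb5: captured black pawn

black pawn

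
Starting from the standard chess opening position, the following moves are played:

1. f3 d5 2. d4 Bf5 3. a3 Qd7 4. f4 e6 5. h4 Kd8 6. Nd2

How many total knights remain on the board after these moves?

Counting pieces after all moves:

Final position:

  a b c d e f g h
  ─────────────────
8│♜ ♞ · ♚ · ♝ ♞ ♜│8
7│♟ ♟ ♟ ♛ · ♟ ♟ ♟│7
6│· · · · ♟ · · ·│6
5│· · · ♟ · ♝ · ·│5
4│· · · ♙ · ♙ · ♙│4
3│♙ · · · · · · ·│3
2│· ♙ ♙ ♘ ♙ · ♙ ·│2
1│♖ · ♗ ♕ ♔ ♗ ♘ ♖│1
  ─────────────────
  a b c d e f g h


4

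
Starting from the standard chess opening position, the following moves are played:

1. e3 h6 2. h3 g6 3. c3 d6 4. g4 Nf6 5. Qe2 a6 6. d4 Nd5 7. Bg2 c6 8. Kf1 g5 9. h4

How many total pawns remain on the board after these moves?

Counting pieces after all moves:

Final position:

  a b c d e f g h
  ─────────────────
8│♜ ♞ ♝ ♛ ♚ ♝ · ♜│8
7│· ♟ · · ♟ ♟ · ·│7
6│♟ · ♟ ♟ · · · ♟│6
5│· · · ♞ · · ♟ ·│5
4│· · · ♙ · · ♙ ♙│4
3│· · ♙ · ♙ · · ·│3
2│♙ ♙ · · ♕ ♙ ♗ ·│2
1│♖ ♘ ♗ · · ♔ ♘ ♖│1
  ─────────────────
  a b c d e f g h


16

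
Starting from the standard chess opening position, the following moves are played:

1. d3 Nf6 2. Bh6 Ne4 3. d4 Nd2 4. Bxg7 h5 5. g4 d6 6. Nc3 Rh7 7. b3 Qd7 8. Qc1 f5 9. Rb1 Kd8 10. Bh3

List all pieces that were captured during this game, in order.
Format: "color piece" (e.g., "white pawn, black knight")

Tracking captures:
  Bxg7: captured black pawn

black pawn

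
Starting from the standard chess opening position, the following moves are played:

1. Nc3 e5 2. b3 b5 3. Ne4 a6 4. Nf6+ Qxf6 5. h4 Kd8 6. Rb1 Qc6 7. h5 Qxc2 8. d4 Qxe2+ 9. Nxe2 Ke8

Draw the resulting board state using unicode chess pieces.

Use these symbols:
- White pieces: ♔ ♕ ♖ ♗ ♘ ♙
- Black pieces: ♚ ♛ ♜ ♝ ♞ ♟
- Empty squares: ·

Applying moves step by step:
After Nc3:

♜ ♞ ♝ ♛ ♚ ♝ ♞ ♜
♟ ♟ ♟ ♟ ♟ ♟ ♟ ♟
· · · · · · · ·
· · · · · · · ·
· · · · · · · ·
· · ♘ · · · · ·
♙ ♙ ♙ ♙ ♙ ♙ ♙ ♙
♖ · ♗ ♕ ♔ ♗ ♘ ♖


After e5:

♜ ♞ ♝ ♛ ♚ ♝ ♞ ♜
♟ ♟ ♟ ♟ · ♟ ♟ ♟
· · · · · · · ·
· · · · ♟ · · ·
· · · · · · · ·
· · ♘ · · · · ·
♙ ♙ ♙ ♙ ♙ ♙ ♙ ♙
♖ · ♗ ♕ ♔ ♗ ♘ ♖


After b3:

♜ ♞ ♝ ♛ ♚ ♝ ♞ ♜
♟ ♟ ♟ ♟ · ♟ ♟ ♟
· · · · · · · ·
· · · · ♟ · · ·
· · · · · · · ·
· ♙ ♘ · · · · ·
♙ · ♙ ♙ ♙ ♙ ♙ ♙
♖ · ♗ ♕ ♔ ♗ ♘ ♖


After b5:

♜ ♞ ♝ ♛ ♚ ♝ ♞ ♜
♟ · ♟ ♟ · ♟ ♟ ♟
· · · · · · · ·
· ♟ · · ♟ · · ·
· · · · · · · ·
· ♙ ♘ · · · · ·
♙ · ♙ ♙ ♙ ♙ ♙ ♙
♖ · ♗ ♕ ♔ ♗ ♘ ♖


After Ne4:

♜ ♞ ♝ ♛ ♚ ♝ ♞ ♜
♟ · ♟ ♟ · ♟ ♟ ♟
· · · · · · · ·
· ♟ · · ♟ · · ·
· · · · ♘ · · ·
· ♙ · · · · · ·
♙ · ♙ ♙ ♙ ♙ ♙ ♙
♖ · ♗ ♕ ♔ ♗ ♘ ♖


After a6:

♜ ♞ ♝ ♛ ♚ ♝ ♞ ♜
· · ♟ ♟ · ♟ ♟ ♟
♟ · · · · · · ·
· ♟ · · ♟ · · ·
· · · · ♘ · · ·
· ♙ · · · · · ·
♙ · ♙ ♙ ♙ ♙ ♙ ♙
♖ · ♗ ♕ ♔ ♗ ♘ ♖


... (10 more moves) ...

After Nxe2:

♜ ♞ ♝ ♚ · ♝ ♞ ♜
· · ♟ ♟ · ♟ ♟ ♟
♟ · · · · · · ·
· ♟ · · ♟ · · ♙
· · · ♙ · · · ·
· ♙ · · · · · ·
♙ · · · ♘ ♙ ♙ ·
· ♖ ♗ ♕ ♔ ♗ · ♖


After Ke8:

♜ ♞ ♝ · ♚ ♝ ♞ ♜
· · ♟ ♟ · ♟ ♟ ♟
♟ · · · · · · ·
· ♟ · · ♟ · · ♙
· · · ♙ · · · ·
· ♙ · · · · · ·
♙ · · · ♘ ♙ ♙ ·
· ♖ ♗ ♕ ♔ ♗ · ♖



  a b c d e f g h
  ─────────────────
8│♜ ♞ ♝ · ♚ ♝ ♞ ♜│8
7│· · ♟ ♟ · ♟ ♟ ♟│7
6│♟ · · · · · · ·│6
5│· ♟ · · ♟ · · ♙│5
4│· · · ♙ · · · ·│4
3│· ♙ · · · · · ·│3
2│♙ · · · ♘ ♙ ♙ ·│2
1│· ♖ ♗ ♕ ♔ ♗ · ♖│1
  ─────────────────
  a b c d e f g h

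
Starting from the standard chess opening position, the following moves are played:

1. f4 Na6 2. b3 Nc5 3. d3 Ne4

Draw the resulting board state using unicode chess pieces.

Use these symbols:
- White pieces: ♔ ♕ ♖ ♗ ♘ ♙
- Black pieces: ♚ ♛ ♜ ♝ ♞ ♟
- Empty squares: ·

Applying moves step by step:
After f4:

♜ ♞ ♝ ♛ ♚ ♝ ♞ ♜
♟ ♟ ♟ ♟ ♟ ♟ ♟ ♟
· · · · · · · ·
· · · · · · · ·
· · · · · ♙ · ·
· · · · · · · ·
♙ ♙ ♙ ♙ ♙ · ♙ ♙
♖ ♘ ♗ ♕ ♔ ♗ ♘ ♖


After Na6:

♜ · ♝ ♛ ♚ ♝ ♞ ♜
♟ ♟ ♟ ♟ ♟ ♟ ♟ ♟
♞ · · · · · · ·
· · · · · · · ·
· · · · · ♙ · ·
· · · · · · · ·
♙ ♙ ♙ ♙ ♙ · ♙ ♙
♖ ♘ ♗ ♕ ♔ ♗ ♘ ♖


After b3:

♜ · ♝ ♛ ♚ ♝ ♞ ♜
♟ ♟ ♟ ♟ ♟ ♟ ♟ ♟
♞ · · · · · · ·
· · · · · · · ·
· · · · · ♙ · ·
· ♙ · · · · · ·
♙ · ♙ ♙ ♙ · ♙ ♙
♖ ♘ ♗ ♕ ♔ ♗ ♘ ♖


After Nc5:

♜ · ♝ ♛ ♚ ♝ ♞ ♜
♟ ♟ ♟ ♟ ♟ ♟ ♟ ♟
· · · · · · · ·
· · ♞ · · · · ·
· · · · · ♙ · ·
· ♙ · · · · · ·
♙ · ♙ ♙ ♙ · ♙ ♙
♖ ♘ ♗ ♕ ♔ ♗ ♘ ♖


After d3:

♜ · ♝ ♛ ♚ ♝ ♞ ♜
♟ ♟ ♟ ♟ ♟ ♟ ♟ ♟
· · · · · · · ·
· · ♞ · · · · ·
· · · · · ♙ · ·
· ♙ · ♙ · · · ·
♙ · ♙ · ♙ · ♙ ♙
♖ ♘ ♗ ♕ ♔ ♗ ♘ ♖


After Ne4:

♜ · ♝ ♛ ♚ ♝ ♞ ♜
♟ ♟ ♟ ♟ ♟ ♟ ♟ ♟
· · · · · · · ·
· · · · · · · ·
· · · · ♞ ♙ · ·
· ♙ · ♙ · · · ·
♙ · ♙ · ♙ · ♙ ♙
♖ ♘ ♗ ♕ ♔ ♗ ♘ ♖



  a b c d e f g h
  ─────────────────
8│♜ · ♝ ♛ ♚ ♝ ♞ ♜│8
7│♟ ♟ ♟ ♟ ♟ ♟ ♟ ♟│7
6│· · · · · · · ·│6
5│· · · · · · · ·│5
4│· · · · ♞ ♙ · ·│4
3│· ♙ · ♙ · · · ·│3
2│♙ · ♙ · ♙ · ♙ ♙│2
1│♖ ♘ ♗ ♕ ♔ ♗ ♘ ♖│1
  ─────────────────
  a b c d e f g h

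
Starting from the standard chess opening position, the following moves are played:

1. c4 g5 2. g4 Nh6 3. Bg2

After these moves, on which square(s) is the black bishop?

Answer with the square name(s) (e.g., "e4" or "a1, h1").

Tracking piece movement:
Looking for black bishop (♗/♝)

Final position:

  a b c d e f g h
  ─────────────────
8│♜ ♞ ♝ ♛ ♚ ♝ · ♜│8
7│♟ ♟ ♟ ♟ ♟ ♟ · ♟│7
6│· · · · · · · ♞│6
5│· · · · · · ♟ ·│5
4│· · ♙ · · · ♙ ·│4
3│· · · · · · · ·│3
2│♙ ♙ · ♙ ♙ ♙ ♗ ♙│2
1│♖ ♘ ♗ ♕ ♔ · ♘ ♖│1
  ─────────────────
  a b c d e f g h


c8, f8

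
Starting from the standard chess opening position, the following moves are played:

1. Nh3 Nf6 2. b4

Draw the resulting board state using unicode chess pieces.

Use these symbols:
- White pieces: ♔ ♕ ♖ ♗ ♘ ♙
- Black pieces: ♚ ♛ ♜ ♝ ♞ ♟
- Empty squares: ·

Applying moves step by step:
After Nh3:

♜ ♞ ♝ ♛ ♚ ♝ ♞ ♜
♟ ♟ ♟ ♟ ♟ ♟ ♟ ♟
· · · · · · · ·
· · · · · · · ·
· · · · · · · ·
· · · · · · · ♘
♙ ♙ ♙ ♙ ♙ ♙ ♙ ♙
♖ ♘ ♗ ♕ ♔ ♗ · ♖


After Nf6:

♜ ♞ ♝ ♛ ♚ ♝ · ♜
♟ ♟ ♟ ♟ ♟ ♟ ♟ ♟
· · · · · ♞ · ·
· · · · · · · ·
· · · · · · · ·
· · · · · · · ♘
♙ ♙ ♙ ♙ ♙ ♙ ♙ ♙
♖ ♘ ♗ ♕ ♔ ♗ · ♖


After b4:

♜ ♞ ♝ ♛ ♚ ♝ · ♜
♟ ♟ ♟ ♟ ♟ ♟ ♟ ♟
· · · · · ♞ · ·
· · · · · · · ·
· ♙ · · · · · ·
· · · · · · · ♘
♙ · ♙ ♙ ♙ ♙ ♙ ♙
♖ ♘ ♗ ♕ ♔ ♗ · ♖



  a b c d e f g h
  ─────────────────
8│♜ ♞ ♝ ♛ ♚ ♝ · ♜│8
7│♟ ♟ ♟ ♟ ♟ ♟ ♟ ♟│7
6│· · · · · ♞ · ·│6
5│· · · · · · · ·│5
4│· ♙ · · · · · ·│4
3│· · · · · · · ♘│3
2│♙ · ♙ ♙ ♙ ♙ ♙ ♙│2
1│♖ ♘ ♗ ♕ ♔ ♗ · ♖│1
  ─────────────────
  a b c d e f g h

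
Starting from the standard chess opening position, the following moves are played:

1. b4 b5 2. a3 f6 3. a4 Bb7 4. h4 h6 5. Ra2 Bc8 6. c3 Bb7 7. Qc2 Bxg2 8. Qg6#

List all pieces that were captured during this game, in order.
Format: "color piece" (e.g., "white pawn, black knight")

Tracking captures:
  Bxg2: captured white pawn

white pawn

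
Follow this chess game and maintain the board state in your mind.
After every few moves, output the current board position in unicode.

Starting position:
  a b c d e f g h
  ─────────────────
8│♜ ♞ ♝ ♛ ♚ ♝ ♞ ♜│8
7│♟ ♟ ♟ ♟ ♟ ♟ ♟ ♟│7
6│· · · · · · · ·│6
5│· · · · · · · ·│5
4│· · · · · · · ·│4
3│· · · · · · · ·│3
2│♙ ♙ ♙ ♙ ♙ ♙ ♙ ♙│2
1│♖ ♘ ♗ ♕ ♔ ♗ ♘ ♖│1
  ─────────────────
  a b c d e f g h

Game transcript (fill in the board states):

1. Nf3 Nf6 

  a b c d e f g h
  ─────────────────
8│♜ ♞ ♝ ♛ ♚ ♝ · ♜│8
7│♟ ♟ ♟ ♟ ♟ ♟ ♟ ♟│7
6│· · · · · ♞ · ·│6
5│· · · · · · · ·│5
4│· · · · · · · ·│4
3│· · · · · ♘ · ·│3
2│♙ ♙ ♙ ♙ ♙ ♙ ♙ ♙│2
1│♖ ♘ ♗ ♕ ♔ ♗ · ♖│1
  ─────────────────
  a b c d e f g h

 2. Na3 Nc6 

  a b c d e f g h
  ─────────────────
8│♜ · ♝ ♛ ♚ ♝ · ♜│8
7│♟ ♟ ♟ ♟ ♟ ♟ ♟ ♟│7
6│· · ♞ · · ♞ · ·│6
5│· · · · · · · ·│5
4│· · · · · · · ·│4
3│♘ · · · · ♘ · ·│3
2│♙ ♙ ♙ ♙ ♙ ♙ ♙ ♙│2
1│♖ · ♗ ♕ ♔ ♗ · ♖│1
  ─────────────────
  a b c d e f g h

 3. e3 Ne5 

  a b c d e f g h
  ─────────────────
8│♜ · ♝ ♛ ♚ ♝ · ♜│8
7│♟ ♟ ♟ ♟ ♟ ♟ ♟ ♟│7
6│· · · · · ♞ · ·│6
5│· · · · ♞ · · ·│5
4│· · · · · · · ·│4
3│♘ · · · ♙ ♘ · ·│3
2│♙ ♙ ♙ ♙ · ♙ ♙ ♙│2
1│♖ · ♗ ♕ ♔ ♗ · ♖│1
  ─────────────────
  a b c d e f g h



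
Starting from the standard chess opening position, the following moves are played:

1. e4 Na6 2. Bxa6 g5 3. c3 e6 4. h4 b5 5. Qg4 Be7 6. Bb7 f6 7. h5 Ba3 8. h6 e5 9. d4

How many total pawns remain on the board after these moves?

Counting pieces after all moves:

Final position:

  a b c d e f g h
  ─────────────────
8│♜ · ♝ ♛ ♚ · ♞ ♜│8
7│♟ ♗ ♟ ♟ · · · ♟│7
6│· · · · · ♟ · ♙│6
5│· ♟ · · ♟ · ♟ ·│5
4│· · · ♙ ♙ · ♕ ·│4
3│♝ · ♙ · · · · ·│3
2│♙ ♙ · · · ♙ ♙ ·│2
1│♖ ♘ ♗ · ♔ · ♘ ♖│1
  ─────────────────
  a b c d e f g h


16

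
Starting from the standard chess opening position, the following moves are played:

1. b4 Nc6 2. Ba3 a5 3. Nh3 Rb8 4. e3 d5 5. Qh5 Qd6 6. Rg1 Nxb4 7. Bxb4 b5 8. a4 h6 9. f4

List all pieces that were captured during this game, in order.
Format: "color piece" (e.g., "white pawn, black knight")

Tracking captures:
  Nxb4: captured white pawn
  Bxb4: captured black knight

white pawn, black knight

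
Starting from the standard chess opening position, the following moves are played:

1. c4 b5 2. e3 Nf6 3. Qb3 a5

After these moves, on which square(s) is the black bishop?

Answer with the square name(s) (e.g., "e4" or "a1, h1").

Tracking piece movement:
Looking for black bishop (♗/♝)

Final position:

  a b c d e f g h
  ─────────────────
8│♜ ♞ ♝ ♛ ♚ ♝ · ♜│8
7│· · ♟ ♟ ♟ ♟ ♟ ♟│7
6│· · · · · ♞ · ·│6
5│♟ ♟ · · · · · ·│5
4│· · ♙ · · · · ·│4
3│· ♕ · · ♙ · · ·│3
2│♙ ♙ · ♙ · ♙ ♙ ♙│2
1│♖ ♘ ♗ · ♔ ♗ ♘ ♖│1
  ─────────────────
  a b c d e f g h


c8, f8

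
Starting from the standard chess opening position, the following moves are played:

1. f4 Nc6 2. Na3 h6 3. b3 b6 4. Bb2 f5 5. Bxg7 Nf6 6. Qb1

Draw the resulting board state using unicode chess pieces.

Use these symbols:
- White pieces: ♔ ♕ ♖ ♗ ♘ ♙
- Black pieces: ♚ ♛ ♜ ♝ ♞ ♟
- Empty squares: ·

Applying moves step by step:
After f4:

♜ ♞ ♝ ♛ ♚ ♝ ♞ ♜
♟ ♟ ♟ ♟ ♟ ♟ ♟ ♟
· · · · · · · ·
· · · · · · · ·
· · · · · ♙ · ·
· · · · · · · ·
♙ ♙ ♙ ♙ ♙ · ♙ ♙
♖ ♘ ♗ ♕ ♔ ♗ ♘ ♖


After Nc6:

♜ · ♝ ♛ ♚ ♝ ♞ ♜
♟ ♟ ♟ ♟ ♟ ♟ ♟ ♟
· · ♞ · · · · ·
· · · · · · · ·
· · · · · ♙ · ·
· · · · · · · ·
♙ ♙ ♙ ♙ ♙ · ♙ ♙
♖ ♘ ♗ ♕ ♔ ♗ ♘ ♖


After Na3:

♜ · ♝ ♛ ♚ ♝ ♞ ♜
♟ ♟ ♟ ♟ ♟ ♟ ♟ ♟
· · ♞ · · · · ·
· · · · · · · ·
· · · · · ♙ · ·
♘ · · · · · · ·
♙ ♙ ♙ ♙ ♙ · ♙ ♙
♖ · ♗ ♕ ♔ ♗ ♘ ♖


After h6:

♜ · ♝ ♛ ♚ ♝ ♞ ♜
♟ ♟ ♟ ♟ ♟ ♟ ♟ ·
· · ♞ · · · · ♟
· · · · · · · ·
· · · · · ♙ · ·
♘ · · · · · · ·
♙ ♙ ♙ ♙ ♙ · ♙ ♙
♖ · ♗ ♕ ♔ ♗ ♘ ♖


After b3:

♜ · ♝ ♛ ♚ ♝ ♞ ♜
♟ ♟ ♟ ♟ ♟ ♟ ♟ ·
· · ♞ · · · · ♟
· · · · · · · ·
· · · · · ♙ · ·
♘ ♙ · · · · · ·
♙ · ♙ ♙ ♙ · ♙ ♙
♖ · ♗ ♕ ♔ ♗ ♘ ♖


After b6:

♜ · ♝ ♛ ♚ ♝ ♞ ♜
♟ · ♟ ♟ ♟ ♟ ♟ ·
· ♟ ♞ · · · · ♟
· · · · · · · ·
· · · · · ♙ · ·
♘ ♙ · · · · · ·
♙ · ♙ ♙ ♙ · ♙ ♙
♖ · ♗ ♕ ♔ ♗ ♘ ♖


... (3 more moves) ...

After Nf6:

♜ · ♝ ♛ ♚ ♝ · ♜
♟ · ♟ ♟ ♟ · ♗ ·
· ♟ ♞ · · ♞ · ♟
· · · · · ♟ · ·
· · · · · ♙ · ·
♘ ♙ · · · · · ·
♙ · ♙ ♙ ♙ · ♙ ♙
♖ · · ♕ ♔ ♗ ♘ ♖


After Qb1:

♜ · ♝ ♛ ♚ ♝ · ♜
♟ · ♟ ♟ ♟ · ♗ ·
· ♟ ♞ · · ♞ · ♟
· · · · · ♟ · ·
· · · · · ♙ · ·
♘ ♙ · · · · · ·
♙ · ♙ ♙ ♙ · ♙ ♙
♖ ♕ · · ♔ ♗ ♘ ♖



  a b c d e f g h
  ─────────────────
8│♜ · ♝ ♛ ♚ ♝ · ♜│8
7│♟ · ♟ ♟ ♟ · ♗ ·│7
6│· ♟ ♞ · · ♞ · ♟│6
5│· · · · · ♟ · ·│5
4│· · · · · ♙ · ·│4
3│♘ ♙ · · · · · ·│3
2│♙ · ♙ ♙ ♙ · ♙ ♙│2
1│♖ ♕ · · ♔ ♗ ♘ ♖│1
  ─────────────────
  a b c d e f g h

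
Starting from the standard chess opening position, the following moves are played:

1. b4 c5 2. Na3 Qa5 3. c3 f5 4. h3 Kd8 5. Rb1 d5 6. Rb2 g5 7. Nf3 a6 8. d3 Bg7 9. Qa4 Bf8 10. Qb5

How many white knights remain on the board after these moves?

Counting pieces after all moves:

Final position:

  a b c d e f g h
  ─────────────────
8│♜ ♞ ♝ ♚ · ♝ ♞ ♜│8
7│· ♟ · · ♟ · · ♟│7
6│♟ · · · · · · ·│6
5│♛ ♕ ♟ ♟ · ♟ ♟ ·│5
4│· ♙ · · · · · ·│4
3│♘ · ♙ ♙ · ♘ · ♙│3
2│♙ ♖ · · ♙ ♙ ♙ ·│2
1│· · ♗ · ♔ ♗ · ♖│1
  ─────────────────
  a b c d e f g h


2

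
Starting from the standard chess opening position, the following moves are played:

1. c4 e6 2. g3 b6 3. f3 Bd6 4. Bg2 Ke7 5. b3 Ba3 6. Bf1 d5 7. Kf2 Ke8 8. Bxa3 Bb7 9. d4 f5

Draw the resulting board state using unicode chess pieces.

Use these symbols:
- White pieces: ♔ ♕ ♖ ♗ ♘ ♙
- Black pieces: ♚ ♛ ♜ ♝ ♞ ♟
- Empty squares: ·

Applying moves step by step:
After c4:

♜ ♞ ♝ ♛ ♚ ♝ ♞ ♜
♟ ♟ ♟ ♟ ♟ ♟ ♟ ♟
· · · · · · · ·
· · · · · · · ·
· · ♙ · · · · ·
· · · · · · · ·
♙ ♙ · ♙ ♙ ♙ ♙ ♙
♖ ♘ ♗ ♕ ♔ ♗ ♘ ♖


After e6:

♜ ♞ ♝ ♛ ♚ ♝ ♞ ♜
♟ ♟ ♟ ♟ · ♟ ♟ ♟
· · · · ♟ · · ·
· · · · · · · ·
· · ♙ · · · · ·
· · · · · · · ·
♙ ♙ · ♙ ♙ ♙ ♙ ♙
♖ ♘ ♗ ♕ ♔ ♗ ♘ ♖


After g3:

♜ ♞ ♝ ♛ ♚ ♝ ♞ ♜
♟ ♟ ♟ ♟ · ♟ ♟ ♟
· · · · ♟ · · ·
· · · · · · · ·
· · ♙ · · · · ·
· · · · · · ♙ ·
♙ ♙ · ♙ ♙ ♙ · ♙
♖ ♘ ♗ ♕ ♔ ♗ ♘ ♖


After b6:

♜ ♞ ♝ ♛ ♚ ♝ ♞ ♜
♟ · ♟ ♟ · ♟ ♟ ♟
· ♟ · · ♟ · · ·
· · · · · · · ·
· · ♙ · · · · ·
· · · · · · ♙ ·
♙ ♙ · ♙ ♙ ♙ · ♙
♖ ♘ ♗ ♕ ♔ ♗ ♘ ♖


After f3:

♜ ♞ ♝ ♛ ♚ ♝ ♞ ♜
♟ · ♟ ♟ · ♟ ♟ ♟
· ♟ · · ♟ · · ·
· · · · · · · ·
· · ♙ · · · · ·
· · · · · ♙ ♙ ·
♙ ♙ · ♙ ♙ · · ♙
♖ ♘ ♗ ♕ ♔ ♗ ♘ ♖


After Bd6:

♜ ♞ ♝ ♛ ♚ · ♞ ♜
♟ · ♟ ♟ · ♟ ♟ ♟
· ♟ · ♝ ♟ · · ·
· · · · · · · ·
· · ♙ · · · · ·
· · · · · ♙ ♙ ·
♙ ♙ · ♙ ♙ · · ♙
♖ ♘ ♗ ♕ ♔ ♗ ♘ ♖


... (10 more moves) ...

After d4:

♜ ♞ · ♛ ♚ · ♞ ♜
♟ ♝ ♟ · · ♟ ♟ ♟
· ♟ · · ♟ · · ·
· · · ♟ · · · ·
· · ♙ ♙ · · · ·
♗ ♙ · · · ♙ ♙ ·
♙ · · · ♙ ♔ · ♙
♖ ♘ · ♕ · ♗ ♘ ♖


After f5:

♜ ♞ · ♛ ♚ · ♞ ♜
♟ ♝ ♟ · · · ♟ ♟
· ♟ · · ♟ · · ·
· · · ♟ · ♟ · ·
· · ♙ ♙ · · · ·
♗ ♙ · · · ♙ ♙ ·
♙ · · · ♙ ♔ · ♙
♖ ♘ · ♕ · ♗ ♘ ♖



  a b c d e f g h
  ─────────────────
8│♜ ♞ · ♛ ♚ · ♞ ♜│8
7│♟ ♝ ♟ · · · ♟ ♟│7
6│· ♟ · · ♟ · · ·│6
5│· · · ♟ · ♟ · ·│5
4│· · ♙ ♙ · · · ·│4
3│♗ ♙ · · · ♙ ♙ ·│3
2│♙ · · · ♙ ♔ · ♙│2
1│♖ ♘ · ♕ · ♗ ♘ ♖│1
  ─────────────────
  a b c d e f g h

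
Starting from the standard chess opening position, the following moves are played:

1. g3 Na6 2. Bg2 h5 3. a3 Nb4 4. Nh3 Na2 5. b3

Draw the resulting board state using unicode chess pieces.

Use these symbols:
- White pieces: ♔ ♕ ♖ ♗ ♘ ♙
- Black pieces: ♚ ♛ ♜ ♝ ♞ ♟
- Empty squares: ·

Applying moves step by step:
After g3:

♜ ♞ ♝ ♛ ♚ ♝ ♞ ♜
♟ ♟ ♟ ♟ ♟ ♟ ♟ ♟
· · · · · · · ·
· · · · · · · ·
· · · · · · · ·
· · · · · · ♙ ·
♙ ♙ ♙ ♙ ♙ ♙ · ♙
♖ ♘ ♗ ♕ ♔ ♗ ♘ ♖


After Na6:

♜ · ♝ ♛ ♚ ♝ ♞ ♜
♟ ♟ ♟ ♟ ♟ ♟ ♟ ♟
♞ · · · · · · ·
· · · · · · · ·
· · · · · · · ·
· · · · · · ♙ ·
♙ ♙ ♙ ♙ ♙ ♙ · ♙
♖ ♘ ♗ ♕ ♔ ♗ ♘ ♖


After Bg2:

♜ · ♝ ♛ ♚ ♝ ♞ ♜
♟ ♟ ♟ ♟ ♟ ♟ ♟ ♟
♞ · · · · · · ·
· · · · · · · ·
· · · · · · · ·
· · · · · · ♙ ·
♙ ♙ ♙ ♙ ♙ ♙ ♗ ♙
♖ ♘ ♗ ♕ ♔ · ♘ ♖


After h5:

♜ · ♝ ♛ ♚ ♝ ♞ ♜
♟ ♟ ♟ ♟ ♟ ♟ ♟ ·
♞ · · · · · · ·
· · · · · · · ♟
· · · · · · · ·
· · · · · · ♙ ·
♙ ♙ ♙ ♙ ♙ ♙ ♗ ♙
♖ ♘ ♗ ♕ ♔ · ♘ ♖


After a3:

♜ · ♝ ♛ ♚ ♝ ♞ ♜
♟ ♟ ♟ ♟ ♟ ♟ ♟ ·
♞ · · · · · · ·
· · · · · · · ♟
· · · · · · · ·
♙ · · · · · ♙ ·
· ♙ ♙ ♙ ♙ ♙ ♗ ♙
♖ ♘ ♗ ♕ ♔ · ♘ ♖


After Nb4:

♜ · ♝ ♛ ♚ ♝ ♞ ♜
♟ ♟ ♟ ♟ ♟ ♟ ♟ ·
· · · · · · · ·
· · · · · · · ♟
· ♞ · · · · · ·
♙ · · · · · ♙ ·
· ♙ ♙ ♙ ♙ ♙ ♗ ♙
♖ ♘ ♗ ♕ ♔ · ♘ ♖


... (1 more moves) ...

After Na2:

♜ · ♝ ♛ ♚ ♝ ♞ ♜
♟ ♟ ♟ ♟ ♟ ♟ ♟ ·
· · · · · · · ·
· · · · · · · ♟
· · · · · · · ·
♙ · · · · · ♙ ♘
♞ ♙ ♙ ♙ ♙ ♙ ♗ ♙
♖ ♘ ♗ ♕ ♔ · · ♖


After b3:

♜ · ♝ ♛ ♚ ♝ ♞ ♜
♟ ♟ ♟ ♟ ♟ ♟ ♟ ·
· · · · · · · ·
· · · · · · · ♟
· · · · · · · ·
♙ ♙ · · · · ♙ ♘
♞ · ♙ ♙ ♙ ♙ ♗ ♙
♖ ♘ ♗ ♕ ♔ · · ♖



  a b c d e f g h
  ─────────────────
8│♜ · ♝ ♛ ♚ ♝ ♞ ♜│8
7│♟ ♟ ♟ ♟ ♟ ♟ ♟ ·│7
6│· · · · · · · ·│6
5│· · · · · · · ♟│5
4│· · · · · · · ·│4
3│♙ ♙ · · · · ♙ ♘│3
2│♞ · ♙ ♙ ♙ ♙ ♗ ♙│2
1│♖ ♘ ♗ ♕ ♔ · · ♖│1
  ─────────────────
  a b c d e f g h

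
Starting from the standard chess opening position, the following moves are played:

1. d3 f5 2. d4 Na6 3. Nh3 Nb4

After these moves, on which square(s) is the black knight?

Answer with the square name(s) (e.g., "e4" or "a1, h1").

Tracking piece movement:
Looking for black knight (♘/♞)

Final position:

  a b c d e f g h
  ─────────────────
8│♜ · ♝ ♛ ♚ ♝ ♞ ♜│8
7│♟ ♟ ♟ ♟ ♟ · ♟ ♟│7
6│· · · · · · · ·│6
5│· · · · · ♟ · ·│5
4│· ♞ · ♙ · · · ·│4
3│· · · · · · · ♘│3
2│♙ ♙ ♙ · ♙ ♙ ♙ ♙│2
1│♖ ♘ ♗ ♕ ♔ ♗ · ♖│1
  ─────────────────
  a b c d e f g h


b4, g8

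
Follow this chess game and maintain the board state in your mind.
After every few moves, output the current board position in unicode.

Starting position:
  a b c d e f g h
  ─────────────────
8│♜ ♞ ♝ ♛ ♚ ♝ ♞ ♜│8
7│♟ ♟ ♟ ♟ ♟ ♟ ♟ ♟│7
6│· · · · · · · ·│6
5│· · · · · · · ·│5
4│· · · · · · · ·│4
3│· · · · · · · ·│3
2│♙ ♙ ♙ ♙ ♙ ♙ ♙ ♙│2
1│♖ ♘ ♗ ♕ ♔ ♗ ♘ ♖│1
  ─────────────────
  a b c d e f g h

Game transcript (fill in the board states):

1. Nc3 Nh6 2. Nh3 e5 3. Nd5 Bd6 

  a b c d e f g h
  ─────────────────
8│♜ ♞ ♝ ♛ ♚ · · ♜│8
7│♟ ♟ ♟ ♟ · ♟ ♟ ♟│7
6│· · · ♝ · · · ♞│6
5│· · · ♘ ♟ · · ·│5
4│· · · · · · · ·│4
3│· · · · · · · ♘│3
2│♙ ♙ ♙ ♙ ♙ ♙ ♙ ♙│2
1│♖ · ♗ ♕ ♔ ♗ · ♖│1
  ─────────────────
  a b c d e f g h

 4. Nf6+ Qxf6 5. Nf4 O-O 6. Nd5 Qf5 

  a b c d e f g h
  ─────────────────
8│♜ ♞ ♝ · · ♜ ♚ ·│8
7│♟ ♟ ♟ ♟ · ♟ ♟ ♟│7
6│· · · ♝ · · · ♞│6
5│· · · ♘ ♟ ♛ · ·│5
4│· · · · · · · ·│4
3│· · · · · · · ·│3
2│♙ ♙ ♙ ♙ ♙ ♙ ♙ ♙│2
1│♖ · ♗ ♕ ♔ ♗ · ♖│1
  ─────────────────
  a b c d e f g h

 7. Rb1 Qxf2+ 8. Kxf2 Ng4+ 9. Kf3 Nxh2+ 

  a b c d e f g h
  ─────────────────
8│♜ ♞ ♝ · · ♜ ♚ ·│8
7│♟ ♟ ♟ ♟ · ♟ ♟ ♟│7
6│· · · ♝ · · · ·│6
5│· · · ♘ ♟ · · ·│5
4│· · · · · · · ·│4
3│· · · · · ♔ · ·│3
2│♙ ♙ ♙ ♙ ♙ · ♙ ♞│2
1│· ♖ ♗ ♕ · ♗ · ♖│1
  ─────────────────
  a b c d e f g h

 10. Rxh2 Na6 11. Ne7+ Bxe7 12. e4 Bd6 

  a b c d e f g h
  ─────────────────
8│♜ · ♝ · · ♜ ♚ ·│8
7│♟ ♟ ♟ ♟ · ♟ ♟ ♟│7
6│♞ · · ♝ · · · ·│6
5│· · · · ♟ · · ·│5
4│· · · · ♙ · · ·│4
3│· · · · · ♔ · ·│3
2│♙ ♙ ♙ ♙ · · ♙ ♖│2
1│· ♖ ♗ ♕ · ♗ · ·│1
  ─────────────────
  a b c d e f g h

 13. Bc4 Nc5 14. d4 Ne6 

  a b c d e f g h
  ─────────────────
8│♜ · ♝ · · ♜ ♚ ·│8
7│♟ ♟ ♟ ♟ · ♟ ♟ ♟│7
6│· · · ♝ ♞ · · ·│6
5│· · · · ♟ · · ·│5
4│· · ♗ ♙ ♙ · · ·│4
3│· · · · · ♔ · ·│3
2│♙ ♙ ♙ · · · ♙ ♖│2
1│· ♖ ♗ ♕ · · · ·│1
  ─────────────────
  a b c d e f g h


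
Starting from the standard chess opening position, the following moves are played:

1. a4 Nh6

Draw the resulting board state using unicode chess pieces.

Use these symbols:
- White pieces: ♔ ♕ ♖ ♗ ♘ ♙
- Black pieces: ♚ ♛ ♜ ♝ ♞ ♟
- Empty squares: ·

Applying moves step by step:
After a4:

♜ ♞ ♝ ♛ ♚ ♝ ♞ ♜
♟ ♟ ♟ ♟ ♟ ♟ ♟ ♟
· · · · · · · ·
· · · · · · · ·
♙ · · · · · · ·
· · · · · · · ·
· ♙ ♙ ♙ ♙ ♙ ♙ ♙
♖ ♘ ♗ ♕ ♔ ♗ ♘ ♖


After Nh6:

♜ ♞ ♝ ♛ ♚ ♝ · ♜
♟ ♟ ♟ ♟ ♟ ♟ ♟ ♟
· · · · · · · ♞
· · · · · · · ·
♙ · · · · · · ·
· · · · · · · ·
· ♙ ♙ ♙ ♙ ♙ ♙ ♙
♖ ♘ ♗ ♕ ♔ ♗ ♘ ♖



  a b c d e f g h
  ─────────────────
8│♜ ♞ ♝ ♛ ♚ ♝ · ♜│8
7│♟ ♟ ♟ ♟ ♟ ♟ ♟ ♟│7
6│· · · · · · · ♞│6
5│· · · · · · · ·│5
4│♙ · · · · · · ·│4
3│· · · · · · · ·│3
2│· ♙ ♙ ♙ ♙ ♙ ♙ ♙│2
1│♖ ♘ ♗ ♕ ♔ ♗ ♘ ♖│1
  ─────────────────
  a b c d e f g h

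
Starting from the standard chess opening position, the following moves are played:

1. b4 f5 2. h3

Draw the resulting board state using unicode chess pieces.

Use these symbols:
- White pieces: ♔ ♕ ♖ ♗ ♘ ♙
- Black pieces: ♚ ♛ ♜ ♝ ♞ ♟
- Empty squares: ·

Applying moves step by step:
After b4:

♜ ♞ ♝ ♛ ♚ ♝ ♞ ♜
♟ ♟ ♟ ♟ ♟ ♟ ♟ ♟
· · · · · · · ·
· · · · · · · ·
· ♙ · · · · · ·
· · · · · · · ·
♙ · ♙ ♙ ♙ ♙ ♙ ♙
♖ ♘ ♗ ♕ ♔ ♗ ♘ ♖


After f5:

♜ ♞ ♝ ♛ ♚ ♝ ♞ ♜
♟ ♟ ♟ ♟ ♟ · ♟ ♟
· · · · · · · ·
· · · · · ♟ · ·
· ♙ · · · · · ·
· · · · · · · ·
♙ · ♙ ♙ ♙ ♙ ♙ ♙
♖ ♘ ♗ ♕ ♔ ♗ ♘ ♖


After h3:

♜ ♞ ♝ ♛ ♚ ♝ ♞ ♜
♟ ♟ ♟ ♟ ♟ · ♟ ♟
· · · · · · · ·
· · · · · ♟ · ·
· ♙ · · · · · ·
· · · · · · · ♙
♙ · ♙ ♙ ♙ ♙ ♙ ·
♖ ♘ ♗ ♕ ♔ ♗ ♘ ♖



  a b c d e f g h
  ─────────────────
8│♜ ♞ ♝ ♛ ♚ ♝ ♞ ♜│8
7│♟ ♟ ♟ ♟ ♟ · ♟ ♟│7
6│· · · · · · · ·│6
5│· · · · · ♟ · ·│5
4│· ♙ · · · · · ·│4
3│· · · · · · · ♙│3
2│♙ · ♙ ♙ ♙ ♙ ♙ ·│2
1│♖ ♘ ♗ ♕ ♔ ♗ ♘ ♖│1
  ─────────────────
  a b c d e f g h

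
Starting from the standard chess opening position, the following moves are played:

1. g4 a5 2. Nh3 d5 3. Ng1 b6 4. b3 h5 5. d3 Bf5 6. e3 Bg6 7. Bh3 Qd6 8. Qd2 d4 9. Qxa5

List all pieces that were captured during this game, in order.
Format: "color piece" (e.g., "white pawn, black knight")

Tracking captures:
  Qxa5: captured black pawn

black pawn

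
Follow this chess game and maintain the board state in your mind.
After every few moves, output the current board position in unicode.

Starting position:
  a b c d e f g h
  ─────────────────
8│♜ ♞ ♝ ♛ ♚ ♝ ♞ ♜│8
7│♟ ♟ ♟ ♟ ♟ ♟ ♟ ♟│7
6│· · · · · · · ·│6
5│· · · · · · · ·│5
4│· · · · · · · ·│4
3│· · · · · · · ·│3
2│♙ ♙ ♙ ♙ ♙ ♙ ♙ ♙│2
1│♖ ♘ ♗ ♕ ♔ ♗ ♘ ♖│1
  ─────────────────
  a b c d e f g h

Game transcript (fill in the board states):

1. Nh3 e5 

  a b c d e f g h
  ─────────────────
8│♜ ♞ ♝ ♛ ♚ ♝ ♞ ♜│8
7│♟ ♟ ♟ ♟ · ♟ ♟ ♟│7
6│· · · · · · · ·│6
5│· · · · ♟ · · ·│5
4│· · · · · · · ·│4
3│· · · · · · · ♘│3
2│♙ ♙ ♙ ♙ ♙ ♙ ♙ ♙│2
1│♖ ♘ ♗ ♕ ♔ ♗ · ♖│1
  ─────────────────
  a b c d e f g h

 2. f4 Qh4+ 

  a b c d e f g h
  ─────────────────
8│♜ ♞ ♝ · ♚ ♝ ♞ ♜│8
7│♟ ♟ ♟ ♟ · ♟ ♟ ♟│7
6│· · · · · · · ·│6
5│· · · · ♟ · · ·│5
4│· · · · · ♙ · ♛│4
3│· · · · · · · ♘│3
2│♙ ♙ ♙ ♙ ♙ · ♙ ♙│2
1│♖ ♘ ♗ ♕ ♔ ♗ · ♖│1
  ─────────────────
  a b c d e f g h

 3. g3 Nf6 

  a b c d e f g h
  ─────────────────
8│♜ ♞ ♝ · ♚ ♝ · ♜│8
7│♟ ♟ ♟ ♟ · ♟ ♟ ♟│7
6│· · · · · ♞ · ·│6
5│· · · · ♟ · · ·│5
4│· · · · · ♙ · ♛│4
3│· · · · · · ♙ ♘│3
2│♙ ♙ ♙ ♙ ♙ · · ♙│2
1│♖ ♘ ♗ ♕ ♔ ♗ · ♖│1
  ─────────────────
  a b c d e f g h

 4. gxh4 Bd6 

  a b c d e f g h
  ─────────────────
8│♜ ♞ ♝ · ♚ · · ♜│8
7│♟ ♟ ♟ ♟ · ♟ ♟ ♟│7
6│· · · ♝ · ♞ · ·│6
5│· · · · ♟ · · ·│5
4│· · · · · ♙ · ♙│4
3│· · · · · · · ♘│3
2│♙ ♙ ♙ ♙ ♙ · · ♙│2
1│♖ ♘ ♗ ♕ ♔ ♗ · ♖│1
  ─────────────────
  a b c d e f g h

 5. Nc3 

  a b c d e f g h
  ─────────────────
8│♜ ♞ ♝ · ♚ · · ♜│8
7│♟ ♟ ♟ ♟ · ♟ ♟ ♟│7
6│· · · ♝ · ♞ · ·│6
5│· · · · ♟ · · ·│5
4│· · · · · ♙ · ♙│4
3│· · ♘ · · · · ♘│3
2│♙ ♙ ♙ ♙ ♙ · · ♙│2
1│♖ · ♗ ♕ ♔ ♗ · ♖│1
  ─────────────────
  a b c d e f g h
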